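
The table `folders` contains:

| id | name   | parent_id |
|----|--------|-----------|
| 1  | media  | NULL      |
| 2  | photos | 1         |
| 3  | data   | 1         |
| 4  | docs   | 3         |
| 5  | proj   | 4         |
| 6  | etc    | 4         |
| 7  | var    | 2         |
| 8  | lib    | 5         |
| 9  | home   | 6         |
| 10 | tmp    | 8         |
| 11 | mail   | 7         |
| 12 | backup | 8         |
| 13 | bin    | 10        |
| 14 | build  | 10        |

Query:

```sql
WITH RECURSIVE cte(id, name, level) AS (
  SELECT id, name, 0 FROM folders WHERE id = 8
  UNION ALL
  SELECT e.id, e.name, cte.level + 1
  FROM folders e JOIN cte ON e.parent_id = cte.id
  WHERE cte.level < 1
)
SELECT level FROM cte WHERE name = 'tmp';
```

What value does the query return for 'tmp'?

Base: id=8 (lib) at level 0.
Iteration 1: rows with parent_id in {8} -> tmp (id 10, level 1), backup (id 12, level 1).
Iteration 2: level < 1 fails for all current rows; recursion stops.

1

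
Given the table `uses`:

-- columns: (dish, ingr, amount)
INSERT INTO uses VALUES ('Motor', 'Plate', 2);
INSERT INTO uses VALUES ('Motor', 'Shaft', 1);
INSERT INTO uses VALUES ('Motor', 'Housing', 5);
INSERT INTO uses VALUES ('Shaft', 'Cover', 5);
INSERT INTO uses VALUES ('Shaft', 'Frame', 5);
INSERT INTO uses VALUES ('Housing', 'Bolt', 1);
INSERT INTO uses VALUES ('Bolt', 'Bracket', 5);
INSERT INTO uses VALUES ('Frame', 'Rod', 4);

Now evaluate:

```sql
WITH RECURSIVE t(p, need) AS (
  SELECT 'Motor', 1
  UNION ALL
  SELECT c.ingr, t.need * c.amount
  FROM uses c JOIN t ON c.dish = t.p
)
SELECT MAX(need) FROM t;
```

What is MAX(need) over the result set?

25

Base: (Motor, need=1).
Iteration 1: components of {Motor} -> Housing = 1*5 = 5, Plate = 1*2 = 2, Shaft = 1*1 = 1.
Iteration 2: components of {Housing,Plate,Shaft} -> Bolt = 5*1 = 5, Cover = 1*5 = 5, Frame = 1*5 = 5.
Iteration 3: components of {Bolt,Cover,Frame} -> Bracket = 5*5 = 25, Rod = 5*4 = 20.
Iteration 4: no further components; recursion stops.
need values: 1, 2, 1, 5, 5, 5, 5, 20, 25; the maximum is 25.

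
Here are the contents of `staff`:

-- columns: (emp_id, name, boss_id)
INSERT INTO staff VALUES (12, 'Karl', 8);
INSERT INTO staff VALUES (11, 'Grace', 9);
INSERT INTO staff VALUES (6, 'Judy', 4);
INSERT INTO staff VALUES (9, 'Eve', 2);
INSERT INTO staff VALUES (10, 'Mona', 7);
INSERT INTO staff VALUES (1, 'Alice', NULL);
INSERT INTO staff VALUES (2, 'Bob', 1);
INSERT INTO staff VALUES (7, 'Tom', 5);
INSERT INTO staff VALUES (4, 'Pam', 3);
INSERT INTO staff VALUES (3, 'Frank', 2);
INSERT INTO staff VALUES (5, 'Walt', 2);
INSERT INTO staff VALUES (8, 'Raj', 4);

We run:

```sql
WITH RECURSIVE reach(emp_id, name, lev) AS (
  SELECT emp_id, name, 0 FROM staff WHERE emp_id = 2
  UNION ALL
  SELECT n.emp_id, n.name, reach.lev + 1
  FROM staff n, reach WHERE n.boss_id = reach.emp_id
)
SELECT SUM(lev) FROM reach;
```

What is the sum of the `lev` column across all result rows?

Base: emp_id=2 (Bob) at lev 0.
Iteration 1: rows with boss_id in {2} -> Frank (id 3, lev 1), Walt (id 5, lev 1), Eve (id 9, lev 1).
Iteration 2: rows with boss_id in {3,5,9} -> Pam (id 4, lev 2), Tom (id 7, lev 2), Grace (id 11, lev 2).
Iteration 3: rows with boss_id in {4,7,11} -> Judy (id 6, lev 3), Raj (id 8, lev 3), Mona (id 10, lev 3).
Iteration 4: rows with boss_id in {6,8,10} -> Karl (id 12, lev 4).
Iteration 5: no rows with boss_id in {12}; recursion stops.
SUM(lev) = 0 + 1 + 1 + 1 + 2 + 2 + 2 + 3 + 3 + 3 + 4 = 22.

22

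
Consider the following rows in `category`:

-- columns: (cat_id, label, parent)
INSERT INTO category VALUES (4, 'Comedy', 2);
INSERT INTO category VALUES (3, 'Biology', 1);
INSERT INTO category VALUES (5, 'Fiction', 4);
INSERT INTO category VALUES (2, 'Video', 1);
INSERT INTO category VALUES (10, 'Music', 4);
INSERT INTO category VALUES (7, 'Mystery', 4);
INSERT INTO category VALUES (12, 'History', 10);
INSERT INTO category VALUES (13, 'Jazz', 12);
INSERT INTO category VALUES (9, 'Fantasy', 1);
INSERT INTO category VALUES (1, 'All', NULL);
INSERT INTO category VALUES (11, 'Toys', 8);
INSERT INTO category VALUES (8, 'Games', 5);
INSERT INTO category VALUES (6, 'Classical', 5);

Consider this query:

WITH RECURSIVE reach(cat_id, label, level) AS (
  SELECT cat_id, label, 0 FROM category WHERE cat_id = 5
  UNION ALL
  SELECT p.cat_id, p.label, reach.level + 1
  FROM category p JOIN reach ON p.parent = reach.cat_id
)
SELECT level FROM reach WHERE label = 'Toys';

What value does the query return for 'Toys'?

2

Base: cat_id=5 (Fiction) at level 0.
Iteration 1: rows with parent in {5} -> Classical (id 6, level 1), Games (id 8, level 1).
Iteration 2: rows with parent in {6,8} -> Toys (id 11, level 2).
Iteration 3: no rows with parent in {11}; recursion stops.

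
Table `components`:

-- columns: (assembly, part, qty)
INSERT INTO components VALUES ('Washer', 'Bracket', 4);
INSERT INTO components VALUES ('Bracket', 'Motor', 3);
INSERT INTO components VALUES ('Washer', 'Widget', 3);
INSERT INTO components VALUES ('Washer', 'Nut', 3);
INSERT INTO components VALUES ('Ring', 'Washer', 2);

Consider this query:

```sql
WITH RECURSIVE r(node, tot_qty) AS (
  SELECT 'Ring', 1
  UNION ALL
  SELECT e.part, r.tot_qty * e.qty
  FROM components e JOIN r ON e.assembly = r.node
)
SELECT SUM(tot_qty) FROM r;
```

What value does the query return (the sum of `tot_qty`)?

47

Base: (Ring, tot_qty=1).
Iteration 1: components of {Ring} -> Washer = 1*2 = 2.
Iteration 2: components of {Washer} -> Bracket = 2*4 = 8, Nut = 2*3 = 6, Widget = 2*3 = 6.
Iteration 3: components of {Bracket,Nut,Widget} -> Motor = 8*3 = 24.
Iteration 4: no further components; recursion stops.
SUM(tot_qty) = 1 + 2 + 6 + 8 + 6 + 24 = 47.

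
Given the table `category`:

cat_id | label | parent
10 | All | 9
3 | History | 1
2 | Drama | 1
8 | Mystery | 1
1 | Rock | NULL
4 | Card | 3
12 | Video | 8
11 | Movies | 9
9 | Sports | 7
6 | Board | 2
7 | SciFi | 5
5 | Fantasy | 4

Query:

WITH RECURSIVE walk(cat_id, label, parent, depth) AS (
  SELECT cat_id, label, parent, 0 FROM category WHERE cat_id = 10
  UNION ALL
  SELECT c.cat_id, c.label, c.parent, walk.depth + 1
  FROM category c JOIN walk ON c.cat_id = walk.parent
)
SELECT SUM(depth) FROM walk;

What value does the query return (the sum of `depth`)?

Base: cat_id=10 (All), parent=9, depth 0.
Iteration 1: join on cat_id=9 -> Sports (id 9, parent=7, depth 1).
Iteration 2: join on cat_id=7 -> SciFi (id 7, parent=5, depth 2).
Iteration 3: join on cat_id=5 -> Fantasy (id 5, parent=4, depth 3).
Iteration 4: join on cat_id=4 -> Card (id 4, parent=3, depth 4).
Iteration 5: join on cat_id=3 -> History (id 3, parent=1, depth 5).
Iteration 6: join on cat_id=1 -> Rock (id 1, parent=NULL, depth 6).
Iteration 7: parent is NULL; no match; recursion stops.
SUM(depth) = 0 + 1 + 2 + 3 + 4 + 5 + 6 = 21.

21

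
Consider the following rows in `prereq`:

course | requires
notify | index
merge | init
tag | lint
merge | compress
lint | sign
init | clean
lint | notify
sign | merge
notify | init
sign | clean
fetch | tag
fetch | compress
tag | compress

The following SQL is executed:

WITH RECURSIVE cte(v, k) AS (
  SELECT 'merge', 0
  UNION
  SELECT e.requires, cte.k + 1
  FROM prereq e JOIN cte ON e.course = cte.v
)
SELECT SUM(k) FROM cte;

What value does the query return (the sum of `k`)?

Base: (merge, k=0).
Iteration 1: edges from {merge} -> (compress, k=1), (init, k=1).
Iteration 2: edges from {compress,init} -> (clean, k=2).
Iteration 3: no outgoing edges from {clean}; recursion stops.
SUM(k) = 0 + 1 + 1 + 2 = 4.

4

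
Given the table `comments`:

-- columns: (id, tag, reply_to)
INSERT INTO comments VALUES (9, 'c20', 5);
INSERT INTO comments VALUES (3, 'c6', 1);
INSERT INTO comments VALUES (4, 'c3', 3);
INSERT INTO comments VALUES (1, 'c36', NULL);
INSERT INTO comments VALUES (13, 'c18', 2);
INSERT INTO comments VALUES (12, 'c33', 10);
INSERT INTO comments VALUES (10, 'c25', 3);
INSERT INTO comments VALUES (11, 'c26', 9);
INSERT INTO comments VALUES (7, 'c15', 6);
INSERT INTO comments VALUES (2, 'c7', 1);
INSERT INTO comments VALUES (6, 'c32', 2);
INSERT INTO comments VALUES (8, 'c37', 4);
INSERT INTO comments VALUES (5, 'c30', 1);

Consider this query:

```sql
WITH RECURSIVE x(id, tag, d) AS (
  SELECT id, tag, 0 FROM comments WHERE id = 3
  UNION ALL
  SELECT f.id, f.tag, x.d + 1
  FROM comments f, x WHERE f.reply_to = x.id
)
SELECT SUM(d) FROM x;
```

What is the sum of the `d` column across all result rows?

Base: id=3 (c6) at d 0.
Iteration 1: rows with reply_to in {3} -> c3 (id 4, d 1), c25 (id 10, d 1).
Iteration 2: rows with reply_to in {4,10} -> c37 (id 8, d 2), c33 (id 12, d 2).
Iteration 3: no rows with reply_to in {8,12}; recursion stops.
SUM(d) = 0 + 1 + 1 + 2 + 2 = 6.

6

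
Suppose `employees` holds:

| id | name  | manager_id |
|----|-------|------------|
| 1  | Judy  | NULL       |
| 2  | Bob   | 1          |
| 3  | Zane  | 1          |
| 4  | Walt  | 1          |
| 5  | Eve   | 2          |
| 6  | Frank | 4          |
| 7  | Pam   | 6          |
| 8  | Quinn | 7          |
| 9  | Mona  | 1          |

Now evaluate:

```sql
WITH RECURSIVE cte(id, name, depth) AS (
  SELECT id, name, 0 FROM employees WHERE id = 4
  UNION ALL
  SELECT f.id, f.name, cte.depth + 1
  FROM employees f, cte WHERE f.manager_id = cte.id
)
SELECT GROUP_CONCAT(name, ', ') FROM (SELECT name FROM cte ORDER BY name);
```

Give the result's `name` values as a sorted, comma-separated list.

Base: id=4 (Walt) at depth 0.
Iteration 1: rows with manager_id in {4} -> Frank (id 6, depth 1).
Iteration 2: rows with manager_id in {6} -> Pam (id 7, depth 2).
Iteration 3: rows with manager_id in {7} -> Quinn (id 8, depth 3).
Iteration 4: no rows with manager_id in {8}; recursion stops.

Frank, Pam, Quinn, Walt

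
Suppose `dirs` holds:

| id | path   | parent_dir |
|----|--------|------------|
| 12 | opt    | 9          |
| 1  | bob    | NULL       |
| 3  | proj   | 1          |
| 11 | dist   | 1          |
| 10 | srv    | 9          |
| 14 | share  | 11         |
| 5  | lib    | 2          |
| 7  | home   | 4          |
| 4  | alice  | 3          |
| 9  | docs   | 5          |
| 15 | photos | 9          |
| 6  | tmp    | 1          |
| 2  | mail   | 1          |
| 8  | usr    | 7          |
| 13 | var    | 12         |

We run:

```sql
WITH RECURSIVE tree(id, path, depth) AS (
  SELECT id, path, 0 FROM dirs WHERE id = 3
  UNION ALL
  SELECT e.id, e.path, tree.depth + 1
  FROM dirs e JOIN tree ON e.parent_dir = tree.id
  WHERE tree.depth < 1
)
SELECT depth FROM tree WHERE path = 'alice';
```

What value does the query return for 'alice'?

Base: id=3 (proj) at depth 0.
Iteration 1: rows with parent_dir in {3} -> alice (id 4, depth 1).
Iteration 2: depth < 1 fails for all current rows; recursion stops.

1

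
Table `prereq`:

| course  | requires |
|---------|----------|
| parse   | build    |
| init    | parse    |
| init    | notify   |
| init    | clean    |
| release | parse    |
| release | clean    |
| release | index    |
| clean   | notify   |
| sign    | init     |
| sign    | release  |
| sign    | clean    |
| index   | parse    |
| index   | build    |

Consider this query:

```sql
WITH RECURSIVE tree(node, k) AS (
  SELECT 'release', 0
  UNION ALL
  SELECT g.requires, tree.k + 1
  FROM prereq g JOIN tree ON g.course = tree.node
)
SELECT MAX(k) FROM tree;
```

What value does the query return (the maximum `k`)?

Base: (release, k=0).
Iteration 1: edges from {release} -> (clean, k=1), (index, k=1), (parse, k=1).
Iteration 2: edges from {clean,index,parse} -> (build, k=2) x2, (notify, k=2), (parse, k=2). [UNION ALL keeps all 4 new rows, including repeats]
Iteration 3: edges from {build,notify,parse} -> (build, k=3).
Iteration 4: no outgoing edges from {build}; recursion stops.
k values: 0, 1, 1, 1, 2, 2, 2, 2, 3; the maximum is 3.

3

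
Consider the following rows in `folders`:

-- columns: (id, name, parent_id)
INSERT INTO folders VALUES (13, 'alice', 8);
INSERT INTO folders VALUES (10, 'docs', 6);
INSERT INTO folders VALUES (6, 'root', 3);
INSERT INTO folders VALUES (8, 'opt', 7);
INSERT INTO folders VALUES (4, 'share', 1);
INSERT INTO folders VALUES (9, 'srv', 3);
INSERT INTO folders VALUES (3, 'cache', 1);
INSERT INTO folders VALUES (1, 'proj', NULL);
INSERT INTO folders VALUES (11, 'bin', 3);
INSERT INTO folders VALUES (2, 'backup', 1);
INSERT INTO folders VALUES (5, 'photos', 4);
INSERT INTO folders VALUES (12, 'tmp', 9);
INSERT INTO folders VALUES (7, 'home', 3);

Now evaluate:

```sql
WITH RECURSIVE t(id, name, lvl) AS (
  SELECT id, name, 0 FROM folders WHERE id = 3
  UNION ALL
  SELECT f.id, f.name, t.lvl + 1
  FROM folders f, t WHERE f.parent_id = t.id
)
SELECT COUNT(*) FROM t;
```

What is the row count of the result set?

Base: id=3 (cache) at lvl 0.
Iteration 1: rows with parent_id in {3} -> root (id 6, lvl 1), home (id 7, lvl 1), srv (id 9, lvl 1), bin (id 11, lvl 1).
Iteration 2: rows with parent_id in {6,7,9,11} -> opt (id 8, lvl 2), docs (id 10, lvl 2), tmp (id 12, lvl 2).
Iteration 3: rows with parent_id in {8,10,12} -> alice (id 13, lvl 3).
Iteration 4: no rows with parent_id in {13}; recursion stops.
Total rows emitted: 9.

9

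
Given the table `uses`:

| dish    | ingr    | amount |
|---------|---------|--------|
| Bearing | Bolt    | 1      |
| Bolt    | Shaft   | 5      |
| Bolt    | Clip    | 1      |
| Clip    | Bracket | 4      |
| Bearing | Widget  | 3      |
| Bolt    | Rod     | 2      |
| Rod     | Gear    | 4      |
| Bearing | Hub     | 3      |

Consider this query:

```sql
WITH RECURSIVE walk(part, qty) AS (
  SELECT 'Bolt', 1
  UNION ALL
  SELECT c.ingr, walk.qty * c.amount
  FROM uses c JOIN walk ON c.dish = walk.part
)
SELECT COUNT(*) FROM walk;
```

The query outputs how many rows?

6

Base: (Bolt, qty=1).
Iteration 1: components of {Bolt} -> Clip = 1*1 = 1, Rod = 1*2 = 2, Shaft = 1*5 = 5.
Iteration 2: components of {Clip,Rod,Shaft} -> Bracket = 1*4 = 4, Gear = 2*4 = 8.
Iteration 3: no further components; recursion stops.
Total rows emitted: 6.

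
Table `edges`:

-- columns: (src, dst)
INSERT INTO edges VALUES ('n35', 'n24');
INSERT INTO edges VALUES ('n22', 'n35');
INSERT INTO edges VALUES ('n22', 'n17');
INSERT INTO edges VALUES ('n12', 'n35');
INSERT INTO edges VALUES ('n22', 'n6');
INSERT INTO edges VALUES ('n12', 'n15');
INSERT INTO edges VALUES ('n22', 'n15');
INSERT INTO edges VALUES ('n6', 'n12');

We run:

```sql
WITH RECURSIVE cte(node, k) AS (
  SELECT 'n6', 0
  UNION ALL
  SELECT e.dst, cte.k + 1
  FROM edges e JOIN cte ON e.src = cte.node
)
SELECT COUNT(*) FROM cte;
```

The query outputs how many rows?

Base: (n6, k=0).
Iteration 1: edges from {n6} -> (n12, k=1).
Iteration 2: edges from {n12} -> (n15, k=2), (n35, k=2).
Iteration 3: edges from {n15,n35} -> (n24, k=3).
Iteration 4: no outgoing edges from {n24}; recursion stops.
Total rows emitted: 5.

5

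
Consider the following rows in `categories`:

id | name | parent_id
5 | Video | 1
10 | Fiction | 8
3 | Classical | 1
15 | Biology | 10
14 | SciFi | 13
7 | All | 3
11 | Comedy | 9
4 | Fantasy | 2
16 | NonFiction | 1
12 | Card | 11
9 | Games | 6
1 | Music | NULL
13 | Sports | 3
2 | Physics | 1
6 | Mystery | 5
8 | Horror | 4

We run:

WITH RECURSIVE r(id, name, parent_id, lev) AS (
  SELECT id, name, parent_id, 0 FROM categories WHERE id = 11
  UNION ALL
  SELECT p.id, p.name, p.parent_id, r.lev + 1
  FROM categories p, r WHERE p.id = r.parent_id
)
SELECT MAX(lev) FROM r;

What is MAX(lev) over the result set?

Base: id=11 (Comedy), parent_id=9, lev 0.
Iteration 1: join on id=9 -> Games (id 9, parent_id=6, lev 1).
Iteration 2: join on id=6 -> Mystery (id 6, parent_id=5, lev 2).
Iteration 3: join on id=5 -> Video (id 5, parent_id=1, lev 3).
Iteration 4: join on id=1 -> Music (id 1, parent_id=NULL, lev 4).
Iteration 5: parent_id is NULL; no match; recursion stops.
lev values: 0, 1, 2, 3, 4; the maximum is 4.

4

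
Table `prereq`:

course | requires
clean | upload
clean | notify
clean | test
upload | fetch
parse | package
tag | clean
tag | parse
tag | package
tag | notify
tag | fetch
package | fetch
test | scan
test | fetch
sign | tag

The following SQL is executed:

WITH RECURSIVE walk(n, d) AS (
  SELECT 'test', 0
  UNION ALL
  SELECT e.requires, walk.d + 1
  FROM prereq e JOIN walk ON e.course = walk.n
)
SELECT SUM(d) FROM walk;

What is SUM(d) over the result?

2

Base: (test, d=0).
Iteration 1: edges from {test} -> (fetch, d=1), (scan, d=1).
Iteration 2: no outgoing edges from {fetch,scan}; recursion stops.
SUM(d) = 0 + 1 + 1 = 2.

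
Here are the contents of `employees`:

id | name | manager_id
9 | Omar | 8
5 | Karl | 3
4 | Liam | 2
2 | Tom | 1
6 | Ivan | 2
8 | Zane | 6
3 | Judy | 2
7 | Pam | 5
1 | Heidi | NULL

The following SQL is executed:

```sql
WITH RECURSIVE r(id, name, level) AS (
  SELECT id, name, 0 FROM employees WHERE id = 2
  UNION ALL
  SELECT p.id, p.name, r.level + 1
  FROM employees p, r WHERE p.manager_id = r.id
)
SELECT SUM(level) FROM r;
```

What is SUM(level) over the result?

13

Base: id=2 (Tom) at level 0.
Iteration 1: rows with manager_id in {2} -> Judy (id 3, level 1), Liam (id 4, level 1), Ivan (id 6, level 1).
Iteration 2: rows with manager_id in {3,4,6} -> Karl (id 5, level 2), Zane (id 8, level 2).
Iteration 3: rows with manager_id in {5,8} -> Pam (id 7, level 3), Omar (id 9, level 3).
Iteration 4: no rows with manager_id in {7,9}; recursion stops.
SUM(level) = 0 + 1 + 1 + 1 + 2 + 2 + 3 + 3 = 13.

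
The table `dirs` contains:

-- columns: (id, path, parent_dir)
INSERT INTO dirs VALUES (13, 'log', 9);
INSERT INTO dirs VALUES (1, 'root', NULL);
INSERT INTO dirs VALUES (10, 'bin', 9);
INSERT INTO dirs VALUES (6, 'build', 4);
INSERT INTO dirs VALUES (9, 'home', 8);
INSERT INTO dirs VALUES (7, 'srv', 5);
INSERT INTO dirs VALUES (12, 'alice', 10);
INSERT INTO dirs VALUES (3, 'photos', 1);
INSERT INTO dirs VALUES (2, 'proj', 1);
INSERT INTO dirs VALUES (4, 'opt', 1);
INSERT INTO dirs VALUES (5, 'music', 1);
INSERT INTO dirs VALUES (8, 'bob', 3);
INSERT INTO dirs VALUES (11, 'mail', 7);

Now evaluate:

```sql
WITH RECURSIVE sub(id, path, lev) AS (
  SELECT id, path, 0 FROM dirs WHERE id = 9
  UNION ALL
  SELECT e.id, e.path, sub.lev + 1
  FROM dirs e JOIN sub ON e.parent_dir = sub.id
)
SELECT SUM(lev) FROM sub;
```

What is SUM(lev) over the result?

4

Base: id=9 (home) at lev 0.
Iteration 1: rows with parent_dir in {9} -> bin (id 10, lev 1), log (id 13, lev 1).
Iteration 2: rows with parent_dir in {10,13} -> alice (id 12, lev 2).
Iteration 3: no rows with parent_dir in {12}; recursion stops.
SUM(lev) = 0 + 1 + 1 + 2 = 4.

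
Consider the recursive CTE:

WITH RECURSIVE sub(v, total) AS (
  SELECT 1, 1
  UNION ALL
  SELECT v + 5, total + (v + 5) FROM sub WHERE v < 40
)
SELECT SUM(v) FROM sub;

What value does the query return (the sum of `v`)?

189

Base: v=1, total=1.
Iteration 1: 1 < 40 holds -> v = 1 + 5 = 6, total = 1 + 6 = 7.
Iteration 2: 6 < 40 holds -> v = 6 + 5 = 11, total = 7 + 11 = 18.
Iteration 3: 11 < 40 holds -> v = 11 + 5 = 16, total = 18 + 16 = 34.
Iteration 4: 16 < 40 holds -> v = 16 + 5 = 21, total = 34 + 21 = 55.
Iteration 5: 21 < 40 holds -> v = 21 + 5 = 26, total = 55 + 26 = 81.
Iteration 6: 26 < 40 holds -> v = 26 + 5 = 31, total = 81 + 31 = 112.
Iteration 7: 31 < 40 holds -> v = 31 + 5 = 36, total = 112 + 36 = 148.
Iteration 8: 36 < 40 holds -> v = 36 + 5 = 41, total = 148 + 41 = 189.
Iteration 9: 41 < 40 fails; recursion stops.
SUM(v) = 1 + 6 + 11 + 16 + 21 + 26 + 31 + 36 + 41 = 189.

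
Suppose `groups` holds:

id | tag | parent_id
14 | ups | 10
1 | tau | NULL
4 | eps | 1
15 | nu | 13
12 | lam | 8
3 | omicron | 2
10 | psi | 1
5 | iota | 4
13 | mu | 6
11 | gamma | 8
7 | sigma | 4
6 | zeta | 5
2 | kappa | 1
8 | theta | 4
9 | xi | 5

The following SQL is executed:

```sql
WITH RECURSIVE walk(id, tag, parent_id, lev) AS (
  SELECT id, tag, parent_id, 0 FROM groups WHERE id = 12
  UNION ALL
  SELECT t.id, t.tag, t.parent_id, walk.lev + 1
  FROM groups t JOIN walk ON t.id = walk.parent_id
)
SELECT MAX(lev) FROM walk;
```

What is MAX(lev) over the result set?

3

Base: id=12 (lam), parent_id=8, lev 0.
Iteration 1: join on id=8 -> theta (id 8, parent_id=4, lev 1).
Iteration 2: join on id=4 -> eps (id 4, parent_id=1, lev 2).
Iteration 3: join on id=1 -> tau (id 1, parent_id=NULL, lev 3).
Iteration 4: parent_id is NULL; no match; recursion stops.
lev values: 0, 1, 2, 3; the maximum is 3.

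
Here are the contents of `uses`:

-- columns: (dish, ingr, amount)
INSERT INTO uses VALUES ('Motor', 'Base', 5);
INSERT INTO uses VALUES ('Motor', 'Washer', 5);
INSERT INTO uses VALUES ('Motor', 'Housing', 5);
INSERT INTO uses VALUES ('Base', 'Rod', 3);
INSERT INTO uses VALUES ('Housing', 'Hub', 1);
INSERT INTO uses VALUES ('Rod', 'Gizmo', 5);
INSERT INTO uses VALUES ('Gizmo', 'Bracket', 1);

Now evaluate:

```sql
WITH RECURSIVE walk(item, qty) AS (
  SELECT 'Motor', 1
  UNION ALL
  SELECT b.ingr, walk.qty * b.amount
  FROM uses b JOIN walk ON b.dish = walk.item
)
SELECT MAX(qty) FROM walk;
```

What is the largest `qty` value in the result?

Base: (Motor, qty=1).
Iteration 1: components of {Motor} -> Base = 1*5 = 5, Housing = 1*5 = 5, Washer = 1*5 = 5.
Iteration 2: components of {Base,Housing,Washer} -> Hub = 5*1 = 5, Rod = 5*3 = 15.
Iteration 3: components of {Hub,Rod} -> Gizmo = 15*5 = 75.
Iteration 4: components of {Gizmo} -> Bracket = 75*1 = 75.
Iteration 5: no further components; recursion stops.
qty values: 1, 5, 5, 5, 15, 5, 75, 75; the maximum is 75.

75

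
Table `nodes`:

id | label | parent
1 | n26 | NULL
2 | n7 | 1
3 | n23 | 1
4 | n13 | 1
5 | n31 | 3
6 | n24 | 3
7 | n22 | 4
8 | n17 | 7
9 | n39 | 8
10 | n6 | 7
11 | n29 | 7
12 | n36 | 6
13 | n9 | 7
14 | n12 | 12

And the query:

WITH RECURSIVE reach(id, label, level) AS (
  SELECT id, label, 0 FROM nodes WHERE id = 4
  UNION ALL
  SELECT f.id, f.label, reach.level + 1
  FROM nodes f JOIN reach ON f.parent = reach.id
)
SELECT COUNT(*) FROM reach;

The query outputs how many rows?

7

Base: id=4 (n13) at level 0.
Iteration 1: rows with parent in {4} -> n22 (id 7, level 1).
Iteration 2: rows with parent in {7} -> n17 (id 8, level 2), n6 (id 10, level 2), n29 (id 11, level 2), n9 (id 13, level 2).
Iteration 3: rows with parent in {8,10,11,13} -> n39 (id 9, level 3).
Iteration 4: no rows with parent in {9}; recursion stops.
Total rows emitted: 7.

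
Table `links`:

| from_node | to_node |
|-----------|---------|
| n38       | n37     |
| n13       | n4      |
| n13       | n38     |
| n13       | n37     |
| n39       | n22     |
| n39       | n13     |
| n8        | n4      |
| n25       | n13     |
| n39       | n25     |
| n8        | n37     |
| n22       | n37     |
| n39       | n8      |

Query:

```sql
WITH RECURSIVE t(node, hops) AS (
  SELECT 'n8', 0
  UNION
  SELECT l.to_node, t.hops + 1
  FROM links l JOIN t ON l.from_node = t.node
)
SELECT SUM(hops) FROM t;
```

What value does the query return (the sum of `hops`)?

2

Base: (n8, hops=0).
Iteration 1: edges from {n8} -> (n37, hops=1), (n4, hops=1).
Iteration 2: no outgoing edges from {n37,n4}; recursion stops.
SUM(hops) = 0 + 1 + 1 = 2.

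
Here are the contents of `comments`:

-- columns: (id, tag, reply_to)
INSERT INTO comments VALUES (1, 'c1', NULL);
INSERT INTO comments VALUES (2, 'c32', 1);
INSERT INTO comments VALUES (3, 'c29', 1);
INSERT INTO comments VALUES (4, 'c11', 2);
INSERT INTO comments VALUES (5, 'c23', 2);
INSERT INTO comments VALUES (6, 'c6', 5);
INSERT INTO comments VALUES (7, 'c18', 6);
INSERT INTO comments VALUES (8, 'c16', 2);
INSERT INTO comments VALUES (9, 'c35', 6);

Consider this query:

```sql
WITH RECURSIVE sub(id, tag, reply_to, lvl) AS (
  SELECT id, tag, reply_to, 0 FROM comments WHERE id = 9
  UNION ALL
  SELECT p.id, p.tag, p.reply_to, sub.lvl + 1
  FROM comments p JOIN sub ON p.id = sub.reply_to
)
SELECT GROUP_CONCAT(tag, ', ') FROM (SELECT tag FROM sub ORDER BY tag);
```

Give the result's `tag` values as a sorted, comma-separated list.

c1, c23, c32, c35, c6

Base: id=9 (c35), reply_to=6, lvl 0.
Iteration 1: join on id=6 -> c6 (id 6, reply_to=5, lvl 1).
Iteration 2: join on id=5 -> c23 (id 5, reply_to=2, lvl 2).
Iteration 3: join on id=2 -> c32 (id 2, reply_to=1, lvl 3).
Iteration 4: join on id=1 -> c1 (id 1, reply_to=NULL, lvl 4).
Iteration 5: reply_to is NULL; no match; recursion stops.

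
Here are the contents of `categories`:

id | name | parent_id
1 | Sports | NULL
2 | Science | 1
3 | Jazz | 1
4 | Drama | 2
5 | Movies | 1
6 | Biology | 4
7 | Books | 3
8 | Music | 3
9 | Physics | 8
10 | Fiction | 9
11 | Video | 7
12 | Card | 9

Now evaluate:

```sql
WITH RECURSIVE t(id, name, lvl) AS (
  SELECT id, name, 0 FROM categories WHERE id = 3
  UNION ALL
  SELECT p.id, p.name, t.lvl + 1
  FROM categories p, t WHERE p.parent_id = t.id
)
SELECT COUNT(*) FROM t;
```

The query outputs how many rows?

Base: id=3 (Jazz) at lvl 0.
Iteration 1: rows with parent_id in {3} -> Books (id 7, lvl 1), Music (id 8, lvl 1).
Iteration 2: rows with parent_id in {7,8} -> Physics (id 9, lvl 2), Video (id 11, lvl 2).
Iteration 3: rows with parent_id in {9,11} -> Fiction (id 10, lvl 3), Card (id 12, lvl 3).
Iteration 4: no rows with parent_id in {10,12}; recursion stops.
Total rows emitted: 7.

7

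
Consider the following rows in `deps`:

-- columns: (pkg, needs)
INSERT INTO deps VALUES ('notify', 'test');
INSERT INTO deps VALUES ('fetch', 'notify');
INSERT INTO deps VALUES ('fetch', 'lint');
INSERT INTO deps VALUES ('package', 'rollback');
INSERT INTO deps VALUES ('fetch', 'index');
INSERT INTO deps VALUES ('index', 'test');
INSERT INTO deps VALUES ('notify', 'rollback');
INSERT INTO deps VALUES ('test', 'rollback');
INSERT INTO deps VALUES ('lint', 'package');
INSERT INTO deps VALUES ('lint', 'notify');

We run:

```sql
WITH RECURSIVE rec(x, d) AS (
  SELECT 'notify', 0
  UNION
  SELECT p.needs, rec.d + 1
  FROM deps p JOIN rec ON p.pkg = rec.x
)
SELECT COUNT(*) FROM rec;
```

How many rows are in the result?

Base: (notify, d=0).
Iteration 1: edges from {notify} -> (rollback, d=1), (test, d=1).
Iteration 2: edges from {rollback,test} -> (rollback, d=2).
Iteration 3: no outgoing edges from {rollback}; recursion stops.
Total rows emitted: 4.

4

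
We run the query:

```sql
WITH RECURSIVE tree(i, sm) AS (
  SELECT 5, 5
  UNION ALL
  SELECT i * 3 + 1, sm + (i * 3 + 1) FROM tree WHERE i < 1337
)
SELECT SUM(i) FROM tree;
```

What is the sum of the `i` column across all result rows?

Base: i=5, sm=5.
Iteration 1: 5 < 1337 holds -> i = 5 * 3 + 1 = 16, sm = 5 + 16 = 21.
Iteration 2: 16 < 1337 holds -> i = 16 * 3 + 1 = 49, sm = 21 + 49 = 70.
Iteration 3: 49 < 1337 holds -> i = 49 * 3 + 1 = 148, sm = 70 + 148 = 218.
Iteration 4: 148 < 1337 holds -> i = 148 * 3 + 1 = 445, sm = 218 + 445 = 663.
Iteration 5: 445 < 1337 holds -> i = 445 * 3 + 1 = 1336, sm = 663 + 1336 = 1999.
Iteration 6: 1336 < 1337 holds -> i = 1336 * 3 + 1 = 4009, sm = 1999 + 4009 = 6008.
Iteration 7: 4009 < 1337 fails; recursion stops.
SUM(i) = 5 + 16 + 49 + 148 + 445 + 1336 + 4009 = 6008.

6008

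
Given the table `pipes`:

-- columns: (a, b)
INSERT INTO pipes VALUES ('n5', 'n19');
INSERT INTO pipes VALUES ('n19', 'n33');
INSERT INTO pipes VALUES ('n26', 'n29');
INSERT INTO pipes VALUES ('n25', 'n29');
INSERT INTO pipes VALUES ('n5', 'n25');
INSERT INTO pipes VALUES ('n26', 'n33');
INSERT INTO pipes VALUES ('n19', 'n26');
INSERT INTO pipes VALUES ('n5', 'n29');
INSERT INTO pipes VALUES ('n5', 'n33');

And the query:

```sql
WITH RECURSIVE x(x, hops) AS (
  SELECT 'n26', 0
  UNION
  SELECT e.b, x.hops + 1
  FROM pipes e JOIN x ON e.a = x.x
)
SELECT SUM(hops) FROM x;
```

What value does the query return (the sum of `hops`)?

2

Base: (n26, hops=0).
Iteration 1: edges from {n26} -> (n29, hops=1), (n33, hops=1).
Iteration 2: no outgoing edges from {n29,n33}; recursion stops.
SUM(hops) = 0 + 1 + 1 = 2.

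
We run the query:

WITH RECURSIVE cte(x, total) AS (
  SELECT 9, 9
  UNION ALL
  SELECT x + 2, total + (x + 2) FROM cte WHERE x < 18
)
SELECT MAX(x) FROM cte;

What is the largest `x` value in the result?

Base: x=9, total=9.
Iteration 1: 9 < 18 holds -> x = 9 + 2 = 11, total = 9 + 11 = 20.
Iteration 2: 11 < 18 holds -> x = 11 + 2 = 13, total = 20 + 13 = 33.
Iteration 3: 13 < 18 holds -> x = 13 + 2 = 15, total = 33 + 15 = 48.
Iteration 4: 15 < 18 holds -> x = 15 + 2 = 17, total = 48 + 17 = 65.
Iteration 5: 17 < 18 holds -> x = 17 + 2 = 19, total = 65 + 19 = 84.
Iteration 6: 19 < 18 fails; recursion stops.
x values: 9, 11, 13, 15, 17, 19; the maximum is 19.

19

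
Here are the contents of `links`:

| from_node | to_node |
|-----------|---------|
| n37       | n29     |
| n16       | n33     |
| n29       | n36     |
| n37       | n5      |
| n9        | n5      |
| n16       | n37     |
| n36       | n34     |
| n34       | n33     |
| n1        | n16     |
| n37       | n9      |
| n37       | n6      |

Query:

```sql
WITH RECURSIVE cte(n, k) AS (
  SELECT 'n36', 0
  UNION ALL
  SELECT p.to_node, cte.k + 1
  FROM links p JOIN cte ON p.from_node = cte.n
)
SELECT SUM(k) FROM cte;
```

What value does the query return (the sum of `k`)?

Base: (n36, k=0).
Iteration 1: edges from {n36} -> (n34, k=1).
Iteration 2: edges from {n34} -> (n33, k=2).
Iteration 3: no outgoing edges from {n33}; recursion stops.
SUM(k) = 0 + 1 + 2 = 3.

3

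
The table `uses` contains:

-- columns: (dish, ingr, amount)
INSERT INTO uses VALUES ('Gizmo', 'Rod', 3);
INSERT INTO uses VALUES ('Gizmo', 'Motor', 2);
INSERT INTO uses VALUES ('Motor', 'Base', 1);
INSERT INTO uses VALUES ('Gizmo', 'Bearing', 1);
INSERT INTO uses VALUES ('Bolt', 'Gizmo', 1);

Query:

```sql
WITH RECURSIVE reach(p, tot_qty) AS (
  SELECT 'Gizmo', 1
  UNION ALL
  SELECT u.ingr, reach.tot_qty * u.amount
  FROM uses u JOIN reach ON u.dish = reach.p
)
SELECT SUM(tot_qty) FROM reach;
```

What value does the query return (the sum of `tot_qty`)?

9

Base: (Gizmo, tot_qty=1).
Iteration 1: components of {Gizmo} -> Bearing = 1*1 = 1, Motor = 1*2 = 2, Rod = 1*3 = 3.
Iteration 2: components of {Bearing,Motor,Rod} -> Base = 2*1 = 2.
Iteration 3: no further components; recursion stops.
SUM(tot_qty) = 1 + 1 + 2 + 3 + 2 = 9.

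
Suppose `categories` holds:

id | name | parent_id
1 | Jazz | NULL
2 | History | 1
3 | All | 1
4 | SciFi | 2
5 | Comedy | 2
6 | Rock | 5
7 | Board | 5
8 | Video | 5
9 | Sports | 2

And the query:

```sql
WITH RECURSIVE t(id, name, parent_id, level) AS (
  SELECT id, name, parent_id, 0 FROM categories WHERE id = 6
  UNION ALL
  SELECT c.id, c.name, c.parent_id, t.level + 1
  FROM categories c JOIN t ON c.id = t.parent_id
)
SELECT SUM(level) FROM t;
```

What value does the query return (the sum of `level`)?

6

Base: id=6 (Rock), parent_id=5, level 0.
Iteration 1: join on id=5 -> Comedy (id 5, parent_id=2, level 1).
Iteration 2: join on id=2 -> History (id 2, parent_id=1, level 2).
Iteration 3: join on id=1 -> Jazz (id 1, parent_id=NULL, level 3).
Iteration 4: parent_id is NULL; no match; recursion stops.
SUM(level) = 0 + 1 + 2 + 3 = 6.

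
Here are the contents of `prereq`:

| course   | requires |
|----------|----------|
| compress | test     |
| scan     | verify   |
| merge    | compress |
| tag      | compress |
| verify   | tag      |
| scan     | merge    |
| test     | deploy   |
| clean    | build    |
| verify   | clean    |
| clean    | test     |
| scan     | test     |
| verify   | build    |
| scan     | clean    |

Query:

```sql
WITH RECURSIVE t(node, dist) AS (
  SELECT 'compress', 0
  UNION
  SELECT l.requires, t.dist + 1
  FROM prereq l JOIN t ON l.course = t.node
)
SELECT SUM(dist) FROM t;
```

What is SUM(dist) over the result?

3

Base: (compress, dist=0).
Iteration 1: edges from {compress} -> (test, dist=1).
Iteration 2: edges from {test} -> (deploy, dist=2).
Iteration 3: no outgoing edges from {deploy}; recursion stops.
SUM(dist) = 0 + 1 + 2 = 3.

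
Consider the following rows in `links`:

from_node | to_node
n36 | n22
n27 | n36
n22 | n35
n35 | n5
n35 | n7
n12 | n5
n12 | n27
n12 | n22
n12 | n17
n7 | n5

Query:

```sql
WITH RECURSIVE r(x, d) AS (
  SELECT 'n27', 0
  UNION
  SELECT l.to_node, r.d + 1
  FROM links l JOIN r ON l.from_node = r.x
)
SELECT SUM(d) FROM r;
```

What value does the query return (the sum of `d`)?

Base: (n27, d=0).
Iteration 1: edges from {n27} -> (n36, d=1).
Iteration 2: edges from {n36} -> (n22, d=2).
Iteration 3: edges from {n22} -> (n35, d=3).
Iteration 4: edges from {n35} -> (n5, d=4), (n7, d=4).
Iteration 5: edges from {n5,n7} -> (n5, d=5).
Iteration 6: no outgoing edges from {n5}; recursion stops.
SUM(d) = 0 + 1 + 2 + 3 + 4 + 4 + 5 = 19.

19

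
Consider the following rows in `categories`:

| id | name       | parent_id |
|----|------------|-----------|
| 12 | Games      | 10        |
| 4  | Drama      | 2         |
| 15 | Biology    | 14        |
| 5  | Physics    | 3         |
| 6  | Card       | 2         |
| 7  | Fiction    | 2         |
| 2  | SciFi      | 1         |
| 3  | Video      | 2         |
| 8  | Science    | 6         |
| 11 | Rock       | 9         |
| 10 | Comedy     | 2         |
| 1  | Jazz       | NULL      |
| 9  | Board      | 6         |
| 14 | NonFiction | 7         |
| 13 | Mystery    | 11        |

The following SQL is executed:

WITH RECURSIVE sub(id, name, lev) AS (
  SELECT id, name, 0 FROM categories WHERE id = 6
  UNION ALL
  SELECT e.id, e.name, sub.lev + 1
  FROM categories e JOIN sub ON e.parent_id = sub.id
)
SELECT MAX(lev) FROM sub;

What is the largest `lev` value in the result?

Base: id=6 (Card) at lev 0.
Iteration 1: rows with parent_id in {6} -> Science (id 8, lev 1), Board (id 9, lev 1).
Iteration 2: rows with parent_id in {8,9} -> Rock (id 11, lev 2).
Iteration 3: rows with parent_id in {11} -> Mystery (id 13, lev 3).
Iteration 4: no rows with parent_id in {13}; recursion stops.
lev values: 0, 1, 1, 2, 3; the maximum is 3.

3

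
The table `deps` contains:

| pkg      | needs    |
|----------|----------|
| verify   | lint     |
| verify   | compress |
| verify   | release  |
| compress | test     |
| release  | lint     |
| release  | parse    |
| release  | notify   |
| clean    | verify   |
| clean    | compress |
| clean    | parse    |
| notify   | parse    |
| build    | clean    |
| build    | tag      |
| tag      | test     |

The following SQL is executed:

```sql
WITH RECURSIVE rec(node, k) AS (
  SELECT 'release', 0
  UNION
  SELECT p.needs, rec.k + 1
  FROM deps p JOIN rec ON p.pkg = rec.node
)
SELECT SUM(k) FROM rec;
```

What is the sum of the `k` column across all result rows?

Base: (release, k=0).
Iteration 1: edges from {release} -> (lint, k=1), (notify, k=1), (parse, k=1).
Iteration 2: edges from {lint,notify,parse} -> (parse, k=2).
Iteration 3: no outgoing edges from {parse}; recursion stops.
SUM(k) = 0 + 1 + 1 + 1 + 2 = 5.

5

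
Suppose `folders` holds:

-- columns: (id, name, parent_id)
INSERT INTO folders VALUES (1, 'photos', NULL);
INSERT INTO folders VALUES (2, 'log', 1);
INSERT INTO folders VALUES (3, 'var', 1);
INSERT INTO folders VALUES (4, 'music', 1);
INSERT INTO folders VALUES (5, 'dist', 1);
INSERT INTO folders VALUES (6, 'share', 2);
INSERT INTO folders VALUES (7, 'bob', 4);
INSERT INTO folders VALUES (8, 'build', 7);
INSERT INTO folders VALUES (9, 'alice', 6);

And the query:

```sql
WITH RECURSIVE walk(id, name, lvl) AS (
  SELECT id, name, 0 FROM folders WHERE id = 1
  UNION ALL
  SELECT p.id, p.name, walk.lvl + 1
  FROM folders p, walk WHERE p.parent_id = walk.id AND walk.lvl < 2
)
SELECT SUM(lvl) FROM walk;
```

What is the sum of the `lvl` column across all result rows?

Base: id=1 (photos) at lvl 0.
Iteration 1: rows with parent_id in {1} -> log (id 2, lvl 1), var (id 3, lvl 1), music (id 4, lvl 1), dist (id 5, lvl 1).
Iteration 2: rows with parent_id in {2,3,4,5} -> share (id 6, lvl 2), bob (id 7, lvl 2).
Iteration 3: lvl < 2 fails for all current rows; recursion stops.
SUM(lvl) = 0 + 1 + 1 + 1 + 1 + 2 + 2 = 8.

8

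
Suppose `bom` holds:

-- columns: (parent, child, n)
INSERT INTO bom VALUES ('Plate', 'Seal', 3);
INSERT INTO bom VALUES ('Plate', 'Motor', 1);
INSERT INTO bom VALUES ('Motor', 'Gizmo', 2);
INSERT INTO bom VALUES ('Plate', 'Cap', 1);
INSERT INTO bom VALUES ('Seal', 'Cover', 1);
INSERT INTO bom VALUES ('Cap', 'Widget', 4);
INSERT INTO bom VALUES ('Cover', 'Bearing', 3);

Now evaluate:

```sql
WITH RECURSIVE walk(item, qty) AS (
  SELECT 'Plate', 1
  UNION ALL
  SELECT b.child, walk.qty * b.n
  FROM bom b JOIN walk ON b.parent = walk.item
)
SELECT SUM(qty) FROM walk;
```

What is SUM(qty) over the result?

24

Base: (Plate, qty=1).
Iteration 1: components of {Plate} -> Cap = 1*1 = 1, Motor = 1*1 = 1, Seal = 1*3 = 3.
Iteration 2: components of {Cap,Motor,Seal} -> Cover = 3*1 = 3, Gizmo = 1*2 = 2, Widget = 1*4 = 4.
Iteration 3: components of {Cover,Gizmo,Widget} -> Bearing = 3*3 = 9.
Iteration 4: no further components; recursion stops.
SUM(qty) = 1 + 3 + 1 + 1 + 3 + 2 + 4 + 9 = 24.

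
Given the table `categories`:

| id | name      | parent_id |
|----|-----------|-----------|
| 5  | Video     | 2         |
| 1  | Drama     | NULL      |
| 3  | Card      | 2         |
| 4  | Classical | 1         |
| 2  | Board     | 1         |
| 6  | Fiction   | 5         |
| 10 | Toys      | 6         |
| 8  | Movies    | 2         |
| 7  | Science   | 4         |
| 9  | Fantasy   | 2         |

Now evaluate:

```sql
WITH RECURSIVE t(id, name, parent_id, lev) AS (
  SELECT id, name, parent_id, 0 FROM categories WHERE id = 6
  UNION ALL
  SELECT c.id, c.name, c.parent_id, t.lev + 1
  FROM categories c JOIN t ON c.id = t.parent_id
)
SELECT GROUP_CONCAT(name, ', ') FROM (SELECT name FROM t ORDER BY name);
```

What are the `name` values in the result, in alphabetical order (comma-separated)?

Board, Drama, Fiction, Video

Base: id=6 (Fiction), parent_id=5, lev 0.
Iteration 1: join on id=5 -> Video (id 5, parent_id=2, lev 1).
Iteration 2: join on id=2 -> Board (id 2, parent_id=1, lev 2).
Iteration 3: join on id=1 -> Drama (id 1, parent_id=NULL, lev 3).
Iteration 4: parent_id is NULL; no match; recursion stops.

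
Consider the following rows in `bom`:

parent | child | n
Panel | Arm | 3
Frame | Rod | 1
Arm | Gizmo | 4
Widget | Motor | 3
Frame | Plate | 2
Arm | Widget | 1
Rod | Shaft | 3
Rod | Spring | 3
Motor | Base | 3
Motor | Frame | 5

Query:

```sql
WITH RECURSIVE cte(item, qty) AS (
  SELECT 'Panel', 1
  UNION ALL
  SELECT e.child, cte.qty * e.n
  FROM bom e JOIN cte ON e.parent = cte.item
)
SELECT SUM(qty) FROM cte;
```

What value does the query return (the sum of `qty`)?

Base: (Panel, qty=1).
Iteration 1: components of {Panel} -> Arm = 1*3 = 3.
Iteration 2: components of {Arm} -> Gizmo = 3*4 = 12, Widget = 3*1 = 3.
Iteration 3: components of {Gizmo,Widget} -> Motor = 3*3 = 9.
Iteration 4: components of {Motor} -> Base = 9*3 = 27, Frame = 9*5 = 45.
Iteration 5: components of {Base,Frame} -> Plate = 45*2 = 90, Rod = 45*1 = 45.
Iteration 6: components of {Plate,Rod} -> Shaft = 45*3 = 135, Spring = 45*3 = 135.
Iteration 7: no further components; recursion stops.
SUM(qty) = 1 + 3 + 3 + 12 + 9 + 45 + 27 + 45 + 90 + 135 + 135 = 505.

505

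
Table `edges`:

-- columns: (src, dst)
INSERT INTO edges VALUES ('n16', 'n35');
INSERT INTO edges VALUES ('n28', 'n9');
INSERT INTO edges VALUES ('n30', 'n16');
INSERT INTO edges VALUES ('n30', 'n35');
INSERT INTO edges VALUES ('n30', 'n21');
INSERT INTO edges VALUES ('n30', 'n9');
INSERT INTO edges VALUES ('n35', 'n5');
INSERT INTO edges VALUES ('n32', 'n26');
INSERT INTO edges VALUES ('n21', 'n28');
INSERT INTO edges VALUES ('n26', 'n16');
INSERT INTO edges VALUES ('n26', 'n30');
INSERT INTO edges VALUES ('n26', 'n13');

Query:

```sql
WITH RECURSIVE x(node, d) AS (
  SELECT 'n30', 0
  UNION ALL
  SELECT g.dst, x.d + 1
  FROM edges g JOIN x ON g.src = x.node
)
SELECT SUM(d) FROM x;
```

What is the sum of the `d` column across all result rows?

16

Base: (n30, d=0).
Iteration 1: edges from {n30} -> (n16, d=1), (n21, d=1), (n35, d=1), (n9, d=1).
Iteration 2: edges from {n16,n21,n35,n9} -> (n28, d=2), (n35, d=2), (n5, d=2).
Iteration 3: edges from {n28,n35,n5} -> (n5, d=3), (n9, d=3).
Iteration 4: no outgoing edges from {n5,n9}; recursion stops.
SUM(d) = 0 + 1 + 1 + 1 + 1 + 2 + 2 + 2 + 3 + 3 = 16.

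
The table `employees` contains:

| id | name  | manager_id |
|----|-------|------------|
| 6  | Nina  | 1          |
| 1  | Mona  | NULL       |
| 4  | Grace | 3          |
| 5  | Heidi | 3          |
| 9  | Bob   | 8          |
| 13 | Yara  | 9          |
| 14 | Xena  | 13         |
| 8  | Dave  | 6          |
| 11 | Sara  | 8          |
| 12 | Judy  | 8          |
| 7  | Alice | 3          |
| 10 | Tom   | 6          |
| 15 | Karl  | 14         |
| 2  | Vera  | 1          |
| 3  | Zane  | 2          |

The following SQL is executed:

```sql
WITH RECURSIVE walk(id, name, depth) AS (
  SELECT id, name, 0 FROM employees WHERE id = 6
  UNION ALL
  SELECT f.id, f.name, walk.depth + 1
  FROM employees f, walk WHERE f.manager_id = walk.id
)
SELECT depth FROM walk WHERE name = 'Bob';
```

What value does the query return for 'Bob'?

2

Base: id=6 (Nina) at depth 0.
Iteration 1: rows with manager_id in {6} -> Dave (id 8, depth 1), Tom (id 10, depth 1).
Iteration 2: rows with manager_id in {8,10} -> Bob (id 9, depth 2), Sara (id 11, depth 2), Judy (id 12, depth 2).
Iteration 3: rows with manager_id in {9,11,12} -> Yara (id 13, depth 3).
Iteration 4: rows with manager_id in {13} -> Xena (id 14, depth 4).
Iteration 5: rows with manager_id in {14} -> Karl (id 15, depth 5).
Iteration 6: no rows with manager_id in {15}; recursion stops.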